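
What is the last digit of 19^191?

9

Powers of 9 mod 10 repeat with period 2: 9, 1.
191 leaves remainder 1 on division by 2, so 19^191 ends in 9.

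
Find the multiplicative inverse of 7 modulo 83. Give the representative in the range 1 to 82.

12

7·12 = 84 = 1·83 + 1, so 7⁻¹ ≡ 12 (mod 83).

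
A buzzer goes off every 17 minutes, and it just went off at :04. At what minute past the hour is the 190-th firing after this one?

54

190·17 = 3230.
Dividing 3230 by 60 gives quotient 53 and remainder 50.
(4 + 50) mod 60 = 54.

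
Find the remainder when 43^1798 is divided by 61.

45

Square-and-reduce mod 61: 43^1≡43, 43^2≡19, 43^4≡56, 43^8≡25, 43^16≡15, 43^32≡42, 43^64≡56, 43^128≡25, 43^256≡15, 43^512≡42, 43^1024≡56.
Since 1798 = 2 + 4 + 256 + 512 + 1024 in binary, 43^1798 ≡ 19·56·15·42·56 ≡ 45 (mod 61).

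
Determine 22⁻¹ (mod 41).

28

41 = 1·22 + 19
22 = 1·19 + 3
19 = 6·3 + 1
3 = 3·1 + 0
Back-substituting gives 22·28 ≡ 1 (mod 41).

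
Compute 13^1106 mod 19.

16

Successive squares of 13 mod 19: 13^1≡13, 13^2≡17, 13^4≡4, 13^8≡16, 13^16≡9, 13^32≡5, 13^64≡6, 13^128≡17, 13^256≡4, 13^512≡16, 13^1024≡9.
Since 1106 = 2 + 16 + 64 + 1024 in binary, 13^1106 ≡ 17·9·6·9 ≡ 16 (mod 19).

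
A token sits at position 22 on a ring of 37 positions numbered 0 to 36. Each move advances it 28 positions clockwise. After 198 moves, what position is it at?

16

198·28 = 5544.
5544 mod 37 = 31 (since 149·37 = 5513).
(22 + 31) mod 37 = 16.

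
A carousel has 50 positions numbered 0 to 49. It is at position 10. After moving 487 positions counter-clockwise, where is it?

487 = 9·50 + 37, so 487 mod 50 = 37.
(10 − 37) mod 50 = 23.

23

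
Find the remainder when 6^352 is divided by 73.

Successive squares of 6 mod 73: 6^1≡6, 6^2≡36, 6^4≡55, 6^8≡32, 6^16≡2, 6^32≡4, 6^64≡16, 6^128≡37, 6^256≡55.
352 = 32 + 64 + 256, so 6^352 ≡ 4·16·55 ≡ 16 (mod 73).

16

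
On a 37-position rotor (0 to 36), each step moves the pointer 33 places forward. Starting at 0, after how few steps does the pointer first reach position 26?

The inverse of 33 mod 37 is 9 (since 33·9 = 297 ≡ 1).
So x ≡ 9·26 = 234 ≡ 12 (mod 37).
Check: 33·12 = 396 = 10·37 + 26.

12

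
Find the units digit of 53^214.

9

The units digit of 53^n cycles with period 4: 3, 9, 7, 1, …
214 mod 4 = 2, so the last digit matches 3^2 = 9.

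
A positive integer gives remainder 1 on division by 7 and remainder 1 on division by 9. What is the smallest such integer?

x ≡ 1 (mod 7) gives x ∈ {1}.
The first of these with x mod 9 = 1 is 1.

1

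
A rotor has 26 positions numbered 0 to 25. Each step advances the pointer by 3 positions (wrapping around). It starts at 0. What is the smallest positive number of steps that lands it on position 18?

The inverse of 3 mod 26 is 9 (since 3·9 = 27 ≡ 1).
So x ≡ 9·18 = 162 ≡ 6 (mod 26).

6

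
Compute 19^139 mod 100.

79

Successive squares of 19 mod 100: 19^1≡19, 19^2≡61, 19^4≡21, 19^8≡41, 19^16≡81, 19^32≡61, 19^64≡21, 19^128≡41.
139 = 1 + 2 + 8 + 128, so 19^139 ≡ 19·61·41·41 ≡ 79 (mod 100).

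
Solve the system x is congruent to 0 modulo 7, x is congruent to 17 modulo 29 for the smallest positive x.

133

x ≡ 0 (mod 7) gives x ∈ {0, 7, 14, 21, 28, 35, 42, 49, …}.
The first of these with x mod 29 = 17 is 133.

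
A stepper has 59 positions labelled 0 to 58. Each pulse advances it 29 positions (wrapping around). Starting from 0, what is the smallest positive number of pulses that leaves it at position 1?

57

29·57 = 1653 = 28·59 + 1, so 29⁻¹ ≡ 57 (mod 59).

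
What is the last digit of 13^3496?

1

Last digits of 3^n: 3, 9, 7, 1 (period 4).
3496 leaves remainder 0 on division by 4, so 13^3496 ends in 1.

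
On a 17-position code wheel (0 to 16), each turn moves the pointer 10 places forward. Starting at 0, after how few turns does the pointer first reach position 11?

The inverse of 10 mod 17 is 12 (since 10·12 = 120 ≡ 1).
Multiplying both sides by 12: x ≡ 12·11 = 132 ≡ 13 (mod 17).

13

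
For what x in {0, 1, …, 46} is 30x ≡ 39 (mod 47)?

6

The inverse of 30 mod 47 is 11 (since 30·11 = 330 ≡ 1).
Multiplying both sides by 11: x ≡ 11·39 = 429 ≡ 6 (mod 47).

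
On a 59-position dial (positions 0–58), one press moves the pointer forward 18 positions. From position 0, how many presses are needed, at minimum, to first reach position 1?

59 = 3·18 + 5
18 = 3·5 + 3
5 = 1·3 + 2
3 = 1·2 + 1
2 = 2·1 + 0
Back-substituting gives 18·23 ≡ 1 (mod 59).

23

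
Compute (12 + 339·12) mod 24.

0

339·12 = 4068.
4068 − 169·24 = 12, so 4068 ≡ 12 (mod 24).
(12 + 12) mod 24 = 0.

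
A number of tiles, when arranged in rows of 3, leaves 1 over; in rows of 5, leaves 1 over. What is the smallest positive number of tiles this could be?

x ≡ 1 (mod 3) gives x ∈ {1}.
The first of these with x mod 5 = 1 is 1.

1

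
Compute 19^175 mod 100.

99

Square-and-reduce mod 100: 19^1≡19, 19^2≡61, 19^4≡21, 19^8≡41, 19^16≡81, 19^32≡61, 19^64≡21, 19^128≡41.
175 = 1 + 2 + 4 + 8 + 32 + 128, so 19^175 ≡ 19·61·21·41·61·41 ≡ 99 (mod 100).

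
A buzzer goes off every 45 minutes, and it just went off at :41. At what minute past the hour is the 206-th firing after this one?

206·45 = 9270.
9270 = 154·60 + 30, so 9270 mod 60 = 30.
(41 + 30) mod 60 = 11.

11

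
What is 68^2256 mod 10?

6

Powers of 8 mod 10 repeat with period 4: 8, 4, 2, 6.
2256 mod 4 = 0, so the last digit matches 8^4 = 6.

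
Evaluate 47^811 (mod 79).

39

Successive squares of 47 mod 79: 47^1≡47, 47^2≡76, 47^4≡9, 47^8≡2, 47^16≡4, 47^32≡16, 47^64≡19, 47^128≡45, 47^256≡50, 47^512≡51.
Since 811 = 1 + 2 + 8 + 32 + 256 + 512 in binary, 47^811 ≡ 47·76·2·16·50·51 ≡ 39 (mod 79).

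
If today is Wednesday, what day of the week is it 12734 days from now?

Thursday

Dividing 12734 by 7 gives quotient 1819 and remainder 1.
Wednesday + 1 day → Thursday.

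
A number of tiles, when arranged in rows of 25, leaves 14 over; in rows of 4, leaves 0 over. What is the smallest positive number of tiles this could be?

64

Since 4·19 ≡ 1 (mod 25), take x = 0 + 4·((14−0)·19 mod 25) = 0 + 4·16 = 64.
Check: 64 mod 25 = 14, 64 mod 4 = 0.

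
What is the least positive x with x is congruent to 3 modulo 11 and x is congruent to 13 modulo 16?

157

Since 16·9 ≡ 1 (mod 11), take x = 13 + 16·((3−13)·9 mod 11) = 13 + 16·9 = 157.
Check: 157 mod 11 = 3, 157 mod 16 = 13.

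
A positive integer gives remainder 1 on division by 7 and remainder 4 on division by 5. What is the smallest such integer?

29

x ≡ 4 (mod 5) gives x ∈ {4, 9, 14, 19, 24, 29}.
The first of these with x mod 7 = 1 is 29.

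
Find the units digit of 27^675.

3

Last digits of 7^n: 7, 9, 3, 1 (period 4).
675 mod 4 = 3, so the last digit matches 7^3 = 3.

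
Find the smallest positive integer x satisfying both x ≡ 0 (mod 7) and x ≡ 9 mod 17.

77

x ≡ 0 (mod 7) gives x ∈ {0, 7, 14, 21, 28, 35, 42, 49, …}.
The first of these with x mod 17 = 9 is 77.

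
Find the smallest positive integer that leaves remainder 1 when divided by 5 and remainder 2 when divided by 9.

11

Since 9·4 ≡ 1 (mod 5), take x = 2 + 9·((1−2)·4 mod 5) = 2 + 9·1 = 11.
Check: 11 mod 5 = 1, 11 mod 9 = 2.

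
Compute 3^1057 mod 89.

By repeated squaring mod 89: 3^1≡3, 3^2≡9, 3^4≡81, 3^8≡64, 3^16≡2, 3^32≡4, 3^64≡16, 3^128≡78, 3^256≡32, 3^512≡45, 3^1024≡67.
Since 1057 = 1 + 32 + 1024 in binary, 3^1057 ≡ 3·4·67 ≡ 3 (mod 89).

3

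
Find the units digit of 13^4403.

Powers of 3 mod 10 repeat with period 4: 3, 9, 7, 1.
4403 mod 4 = 3, so the last digit matches 3^3 = 7.

7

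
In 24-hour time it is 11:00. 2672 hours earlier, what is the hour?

2672 − 111·24 = 8, so 2672 ≡ 8 (mod 24).
(11 − 8) mod 24 = 3.

3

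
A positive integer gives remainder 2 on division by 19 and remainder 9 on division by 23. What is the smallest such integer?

x ≡ 2 (mod 19) gives x ∈ {2, 21, 40, 59, 78}.
The first of these with x mod 23 = 9 is 78.

78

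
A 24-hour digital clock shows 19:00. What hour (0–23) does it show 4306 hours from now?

4306 = 179·24 + 10, so 4306 mod 24 = 10.
(19 + 10) mod 24 = 5.

5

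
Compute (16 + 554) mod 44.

Dividing 554 by 44 gives quotient 12 and remainder 26.
(16 + 26) mod 44 = 42.

42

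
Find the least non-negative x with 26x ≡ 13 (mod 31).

16

The inverse of 26 mod 31 is 6 (since 26·6 = 156 ≡ 1).
So x ≡ 6·13 = 78 ≡ 16 (mod 31).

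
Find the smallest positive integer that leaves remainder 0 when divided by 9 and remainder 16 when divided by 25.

216

x ≡ 0 (mod 9) gives x ∈ {0, 9, 18, 27, 36, 45, 54, 63, …}.
The first of these with x mod 25 = 16 is 216.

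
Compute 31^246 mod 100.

81

Successive squares of 31 mod 100: 31^1≡31, 31^2≡61, 31^4≡21, 31^8≡41, 31^16≡81, 31^32≡61, 31^64≡21, 31^128≡41.
246 = 2 + 4 + 16 + 32 + 64 + 128, so 31^246 ≡ 61·21·81·61·21·41 ≡ 81 (mod 100).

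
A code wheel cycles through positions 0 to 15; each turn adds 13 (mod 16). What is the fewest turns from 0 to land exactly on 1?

16 = 1·13 + 3
13 = 4·3 + 1
3 = 3·1 + 0
Back-substituting gives 13·5 ≡ 1 (mod 16).

5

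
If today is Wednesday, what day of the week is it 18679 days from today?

18679 mod 7 = 3 (since 2668·7 = 18676).
Wednesday + 3 days → Saturday.

Saturday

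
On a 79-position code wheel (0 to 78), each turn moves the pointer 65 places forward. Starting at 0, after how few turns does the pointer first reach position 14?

The inverse of 65 mod 79 is 62 (since 65·62 = 4030 ≡ 1).
So x ≡ 62·14 = 868 ≡ 78 (mod 79).
Check: 65·78 = 5070 = 64·79 + 14.

78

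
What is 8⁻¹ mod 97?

97 = 12·8 + 1
8 = 8·1 + 0
Back-substituting gives 8·85 ≡ 1 (mod 97).

85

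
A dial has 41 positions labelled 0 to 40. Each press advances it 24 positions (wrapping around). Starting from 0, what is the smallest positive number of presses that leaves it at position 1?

12

24·12 = 288 = 7·41 + 1, so 24⁻¹ ≡ 12 (mod 41).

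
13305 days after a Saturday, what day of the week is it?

13305 mod 7 = 5 (since 1900·7 = 13300).
Saturday + 5 days → Thursday.

Thursday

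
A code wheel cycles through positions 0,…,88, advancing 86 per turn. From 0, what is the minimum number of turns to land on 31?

49

The inverse of 86 mod 89 is 59 (since 86·59 = 5074 ≡ 1).
Multiplying both sides by 59: x ≡ 59·31 = 1829 ≡ 49 (mod 89).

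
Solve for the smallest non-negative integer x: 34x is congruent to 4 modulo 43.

The inverse of 34 mod 43 is 19 (since 34·19 = 646 ≡ 1).
So x ≡ 19·4 = 76 ≡ 33 (mod 43).

33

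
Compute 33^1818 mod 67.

25

Successive squares of 33 mod 67: 33^1≡33, 33^2≡17, 33^4≡21, 33^8≡39, 33^16≡47, 33^32≡65, 33^64≡4, 33^128≡16, 33^256≡55, 33^512≡10, 33^1024≡33.
Since 1818 = 2 + 8 + 16 + 256 + 512 + 1024 in binary, 33^1818 ≡ 17·39·47·55·10·33 ≡ 25 (mod 67).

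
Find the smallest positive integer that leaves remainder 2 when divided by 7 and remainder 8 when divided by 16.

72

Since 16·4 ≡ 1 (mod 7), take x = 8 + 16·((2−8)·4 mod 7) = 8 + 16·4 = 72.
Check: 72 mod 7 = 2, 72 mod 16 = 8.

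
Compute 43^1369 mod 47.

Square-and-reduce mod 47: 43^1≡43, 43^2≡16, 43^4≡21, 43^8≡18, 43^16≡42, 43^32≡25, 43^64≡14, 43^128≡8, 43^256≡17, 43^512≡7, 43^1024≡2.
1369 = 1 + 8 + 16 + 64 + 256 + 1024, so 43^1369 ≡ 43·18·42·14·17·2 ≡ 45 (mod 47).

45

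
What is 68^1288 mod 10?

6

Last digits of 8^n: 8, 4, 2, 6 (period 4).
1288 mod 4 = 0, so the last digit matches 8^4 = 6.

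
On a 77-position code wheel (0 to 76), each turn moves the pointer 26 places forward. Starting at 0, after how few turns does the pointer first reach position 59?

26⁻¹ ≡ 3 (mod 77) because 26·3 = 78 = 1·77 + 1.
So x ≡ 3·59 = 177 ≡ 23 (mod 77).

23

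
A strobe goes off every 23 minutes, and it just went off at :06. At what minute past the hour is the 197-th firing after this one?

197·23 = 4531.
4531 mod 60 = 31 (since 75·60 = 4500).
(6 + 31) mod 60 = 37.

37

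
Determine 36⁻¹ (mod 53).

36·28 = 1008 = 19·53 + 1, so 36⁻¹ ≡ 28 (mod 53).

28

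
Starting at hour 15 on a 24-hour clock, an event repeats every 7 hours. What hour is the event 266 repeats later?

266·7 = 1862.
Dividing 1862 by 24 gives quotient 77 and remainder 14.
(15 + 14) mod 24 = 5.

5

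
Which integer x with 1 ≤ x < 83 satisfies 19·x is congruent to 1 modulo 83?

35

83 = 4·19 + 7
19 = 2·7 + 5
7 = 1·5 + 2
5 = 2·2 + 1
2 = 2·1 + 0
Back-substituting gives 19·35 ≡ 1 (mod 83).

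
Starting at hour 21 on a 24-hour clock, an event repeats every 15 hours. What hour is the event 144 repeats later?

144·15 = 2160.
Dividing 2160 by 24 gives quotient 90 and remainder 0.
(21 + 0) mod 24 = 21.

21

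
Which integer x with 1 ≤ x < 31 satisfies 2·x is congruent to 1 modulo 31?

16

31 = 15·2 + 1
2 = 2·1 + 0
Back-substituting gives 2·16 ≡ 1 (mod 31).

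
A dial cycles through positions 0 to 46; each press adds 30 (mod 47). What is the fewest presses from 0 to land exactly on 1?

30·11 = 330 = 7·47 + 1, so 30⁻¹ ≡ 11 (mod 47).

11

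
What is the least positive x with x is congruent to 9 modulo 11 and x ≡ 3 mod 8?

75

x ≡ 3 (mod 8) gives x ∈ {3, 11, 19, 27, 35, 43, 51, 59, …}.
The first of these with x mod 11 = 9 is 75.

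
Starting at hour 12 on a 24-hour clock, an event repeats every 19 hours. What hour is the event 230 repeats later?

14

230·19 = 4370.
4370 − 182·24 = 2, so 4370 ≡ 2 (mod 24).
(12 + 2) mod 24 = 14.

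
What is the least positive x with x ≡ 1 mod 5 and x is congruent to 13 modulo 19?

x ≡ 1 (mod 5) gives x ∈ {1, 6, 11, 16, 21, 26, 31, 36, …}.
The first of these with x mod 19 = 13 is 51.

51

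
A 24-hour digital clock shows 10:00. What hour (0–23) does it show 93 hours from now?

7

Dividing 93 by 24 gives quotient 3 and remainder 21.
(10 + 21) mod 24 = 7.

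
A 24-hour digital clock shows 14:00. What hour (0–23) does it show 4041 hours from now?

23

4041 − 168·24 = 9, so 4041 ≡ 9 (mod 24).
(14 + 9) mod 24 = 23.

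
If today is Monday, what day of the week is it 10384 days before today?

Friday

10384 mod 7 = 3 (since 1483·7 = 10381).
Monday − 3 days → Friday.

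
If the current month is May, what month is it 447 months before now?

447 mod 12 = 3 (since 37·12 = 444).
May − 3 months → February.

February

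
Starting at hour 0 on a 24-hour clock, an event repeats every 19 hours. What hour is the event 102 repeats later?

18

102·19 = 1938.
1938 − 80·24 = 18, so 1938 ≡ 18 (mod 24).
(0 + 18) mod 24 = 18.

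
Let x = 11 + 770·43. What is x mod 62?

770·43 = 33110.
33110 mod 62 = 2 (since 534·62 = 33108).
(11 + 2) mod 62 = 13.

13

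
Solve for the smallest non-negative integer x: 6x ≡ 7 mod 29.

6⁻¹ ≡ 5 (mod 29) because 6·5 = 30 = 1·29 + 1.
So x ≡ 5·7 = 35 ≡ 6 (mod 29).

6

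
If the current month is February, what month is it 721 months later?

Dividing 721 by 12 gives quotient 60 and remainder 1.
February + 1 month → March.

March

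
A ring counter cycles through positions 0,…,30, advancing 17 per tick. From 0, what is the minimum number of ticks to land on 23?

The inverse of 17 mod 31 is 11 (since 17·11 = 187 ≡ 1).
So x ≡ 11·23 = 253 ≡ 5 (mod 31).
Check: 17·5 = 85 = 2·31 + 23.

5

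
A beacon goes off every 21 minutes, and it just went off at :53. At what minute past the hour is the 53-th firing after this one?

53·21 = 1113.
1113 mod 60 = 33 (since 18·60 = 1080).
(53 + 33) mod 60 = 26.

26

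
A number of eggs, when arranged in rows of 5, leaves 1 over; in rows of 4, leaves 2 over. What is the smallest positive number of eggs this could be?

6

x ≡ 2 (mod 4) gives x ∈ {2, 6}.
The first of these with x mod 5 = 1 is 6.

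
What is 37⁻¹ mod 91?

37·32 = 1184 = 13·91 + 1, so 37⁻¹ ≡ 32 (mod 91).

32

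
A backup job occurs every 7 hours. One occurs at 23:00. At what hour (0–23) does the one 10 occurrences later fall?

10·7 = 70.
Dividing 70 by 24 gives quotient 2 and remainder 22.
(23 + 22) mod 24 = 21.

21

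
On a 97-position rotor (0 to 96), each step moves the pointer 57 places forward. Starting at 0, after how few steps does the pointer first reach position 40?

96

The inverse of 57 mod 97 is 80 (since 57·80 = 4560 ≡ 1).
So x ≡ 80·40 = 3200 ≡ 96 (mod 97).
Check: 57·96 = 5472 = 56·97 + 40.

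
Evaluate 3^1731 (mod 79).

58

Successive squares of 3 mod 79: 3^1≡3, 3^2≡9, 3^4≡2, 3^8≡4, 3^16≡16, 3^32≡19, 3^64≡45, 3^128≡50, 3^256≡51, 3^512≡73, 3^1024≡36.
1731 = 1 + 2 + 64 + 128 + 512 + 1024, so 3^1731 ≡ 3·9·45·50·73·36 ≡ 58 (mod 79).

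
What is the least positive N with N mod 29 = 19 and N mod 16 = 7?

Since 16·20 ≡ 1 (mod 29), take x = 7 + 16·((19−7)·20 mod 29) = 7 + 16·8 = 135.
Check: 135 mod 29 = 19, 135 mod 16 = 7.

135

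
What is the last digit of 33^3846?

9

Powers of 3 mod 10 repeat with period 4: 3, 9, 7, 1.
3846 mod 4 = 2, so the last digit matches 3^2 = 9.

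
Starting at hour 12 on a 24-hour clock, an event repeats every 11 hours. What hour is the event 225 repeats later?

15

225·11 = 2475.
Dividing 2475 by 24 gives quotient 103 and remainder 3.
(12 + 3) mod 24 = 15.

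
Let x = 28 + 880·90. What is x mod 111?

880·90 = 79200.
79200 = 713·111 + 57, so 79200 mod 111 = 57.
(28 + 57) mod 111 = 85.

85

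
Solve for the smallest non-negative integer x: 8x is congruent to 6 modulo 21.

8⁻¹ ≡ 8 (mod 21) because 8·8 = 64 = 3·21 + 1.
So x ≡ 8·6 = 48 ≡ 6 (mod 21).
Check: 8·6 = 48 = 2·21 + 6.

6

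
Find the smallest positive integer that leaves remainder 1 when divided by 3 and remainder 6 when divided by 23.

x ≡ 1 (mod 3) gives x ∈ {1, 4, 7, 10, 13, 16, 19, 22, …}.
The first of these with x mod 23 = 6 is 52.

52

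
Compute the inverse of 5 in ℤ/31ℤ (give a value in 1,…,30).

25

31 = 6·5 + 1
5 = 5·1 + 0
Back-substituting gives 5·25 ≡ 1 (mod 31).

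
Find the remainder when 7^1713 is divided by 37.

10

Successive squares of 7 mod 37: 7^1≡7, 7^2≡12, 7^4≡33, 7^8≡16, 7^16≡34, 7^32≡9, 7^64≡7, 7^128≡12, 7^256≡33, 7^512≡16, 7^1024≡34.
1713 = 1 + 16 + 32 + 128 + 512 + 1024, so 7^1713 ≡ 7·34·9·12·16·34 ≡ 10 (mod 37).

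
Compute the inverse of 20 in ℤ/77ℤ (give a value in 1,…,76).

27

77 = 3·20 + 17
20 = 1·17 + 3
17 = 5·3 + 2
3 = 1·2 + 1
2 = 2·1 + 0
Back-substituting gives 20·27 ≡ 1 (mod 77).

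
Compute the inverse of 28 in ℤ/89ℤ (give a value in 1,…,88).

28·35 = 980 = 11·89 + 1, so 28⁻¹ ≡ 35 (mod 89).

35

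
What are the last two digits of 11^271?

11

Square-and-reduce mod 100: 11^1≡11, 11^2≡21, 11^4≡41, 11^8≡81, 11^16≡61, 11^32≡21, 11^64≡41, 11^128≡81, 11^256≡61.
271 = 1 + 2 + 4 + 8 + 256, so 11^271 ≡ 11·21·41·81·61 ≡ 11 (mod 100).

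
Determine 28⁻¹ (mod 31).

10

31 = 1·28 + 3
28 = 9·3 + 1
3 = 3·1 + 0
Back-substituting gives 28·10 ≡ 1 (mod 31).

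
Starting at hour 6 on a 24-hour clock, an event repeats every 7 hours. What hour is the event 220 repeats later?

10

220·7 = 1540.
1540 = 64·24 + 4, so 1540 mod 24 = 4.
(6 + 4) mod 24 = 10.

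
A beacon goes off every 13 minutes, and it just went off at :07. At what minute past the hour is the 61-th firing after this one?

20

61·13 = 793.
793 = 13·60 + 13, so 793 mod 60 = 13.
(7 + 13) mod 60 = 20.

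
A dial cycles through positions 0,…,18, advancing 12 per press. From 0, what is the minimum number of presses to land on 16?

14

12⁻¹ ≡ 8 (mod 19) because 12·8 = 96 = 5·19 + 1.
So x ≡ 8·16 = 128 ≡ 14 (mod 19).
Check: 12·14 = 168 = 8·19 + 16.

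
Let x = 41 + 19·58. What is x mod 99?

54

19·58 = 1102.
1102 − 11·99 = 13, so 1102 ≡ 13 (mod 99).
(41 + 13) mod 99 = 54.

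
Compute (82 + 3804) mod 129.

16

3804 mod 129 = 63 (since 29·129 = 3741).
(82 + 63) mod 129 = 16.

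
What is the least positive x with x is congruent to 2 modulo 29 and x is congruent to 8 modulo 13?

Since 13·9 ≡ 1 (mod 29), take x = 8 + 13·((2−8)·9 mod 29) = 8 + 13·4 = 60.
Check: 60 mod 29 = 2, 60 mod 13 = 8.

60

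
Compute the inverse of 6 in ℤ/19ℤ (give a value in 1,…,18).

16

19 = 3·6 + 1
6 = 6·1 + 0
Back-substituting gives 6·16 ≡ 1 (mod 19).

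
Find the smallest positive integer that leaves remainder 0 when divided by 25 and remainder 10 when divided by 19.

200

x ≡ 10 (mod 19) gives x ∈ {10, 29, 48, 67, 86, 105, 124, 143, …}.
The first of these with x mod 25 = 0 is 200.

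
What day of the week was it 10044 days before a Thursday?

Friday

10044 mod 7 = 6 (since 1434·7 = 10038).
Thursday − 6 days → Friday.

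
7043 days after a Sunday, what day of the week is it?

Monday

Dividing 7043 by 7 gives quotient 1006 and remainder 1.
Sunday + 1 day → Monday.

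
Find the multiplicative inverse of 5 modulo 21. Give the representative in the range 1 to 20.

5·17 = 85 = 4·21 + 1, so 5⁻¹ ≡ 17 (mod 21).

17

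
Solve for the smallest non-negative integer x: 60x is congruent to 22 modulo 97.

23

60⁻¹ ≡ 76 (mod 97) because 60·76 = 4560 = 47·97 + 1.
Multiplying both sides by 76: x ≡ 76·22 = 1672 ≡ 23 (mod 97).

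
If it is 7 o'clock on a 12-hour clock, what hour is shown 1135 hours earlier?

1135 mod 12 = 7 (since 94·12 = 1128).
7 − 7 → 12 on a 12-hour dial.

12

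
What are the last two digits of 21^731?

21

Successive squares of 21 mod 100: 21^1≡21, 21^2≡41, 21^4≡81, 21^8≡61, 21^16≡21, 21^32≡41, 21^64≡81, 21^128≡61, 21^256≡21, 21^512≡41.
Since 731 = 1 + 2 + 8 + 16 + 64 + 128 + 512 in binary, 21^731 ≡ 21·41·61·21·81·61·41 ≡ 21 (mod 100).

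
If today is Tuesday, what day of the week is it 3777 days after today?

Saturday

3777 = 539·7 + 4, so 3777 mod 7 = 4.
Tuesday + 4 days → Saturday.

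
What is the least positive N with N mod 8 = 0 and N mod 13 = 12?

64

Since 13·5 ≡ 1 (mod 8), take x = 12 + 13·((0−12)·5 mod 8) = 12 + 13·4 = 64.
Check: 64 mod 8 = 0, 64 mod 13 = 12.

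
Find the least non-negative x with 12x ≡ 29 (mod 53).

12⁻¹ ≡ 31 (mod 53) because 12·31 = 372 = 7·53 + 1.
So x ≡ 31·29 = 899 ≡ 51 (mod 53).

51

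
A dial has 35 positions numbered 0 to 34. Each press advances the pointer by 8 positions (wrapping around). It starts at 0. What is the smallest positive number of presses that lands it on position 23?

16

8⁻¹ ≡ 22 (mod 35) because 8·22 = 176 = 5·35 + 1.
So x ≡ 22·23 = 506 ≡ 16 (mod 35).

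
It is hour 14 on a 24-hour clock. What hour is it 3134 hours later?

3134 − 130·24 = 14, so 3134 ≡ 14 (mod 24).
(14 + 14) mod 24 = 4.

4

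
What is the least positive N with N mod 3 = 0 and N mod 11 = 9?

9

Since 11·2 ≡ 1 (mod 3), take x = 9 + 11·((0−9)·2 mod 3) = 9 + 11·0 = 9.
Check: 9 mod 3 = 0, 9 mod 11 = 9.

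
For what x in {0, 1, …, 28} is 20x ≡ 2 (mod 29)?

The inverse of 20 mod 29 is 16 (since 20·16 = 320 ≡ 1).
So x ≡ 16·2 = 32 ≡ 3 (mod 29).

3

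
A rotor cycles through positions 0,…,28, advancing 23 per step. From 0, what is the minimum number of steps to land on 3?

14

The inverse of 23 mod 29 is 24 (since 23·24 = 552 ≡ 1).
So x ≡ 24·3 = 72 ≡ 14 (mod 29).
Check: 23·14 = 322 = 11·29 + 3.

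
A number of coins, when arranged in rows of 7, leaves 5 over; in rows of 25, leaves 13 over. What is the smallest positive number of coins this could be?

138

x ≡ 5 (mod 7) gives x ∈ {5, 12, 19, 26, 33, 40, 47, 54, …}.
The first of these with x mod 25 = 13 is 138.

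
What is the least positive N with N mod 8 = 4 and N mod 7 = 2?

Since 7·7 ≡ 1 (mod 8), take x = 2 + 7·((4−2)·7 mod 8) = 2 + 7·6 = 44.
Check: 44 mod 8 = 4, 44 mod 7 = 2.

44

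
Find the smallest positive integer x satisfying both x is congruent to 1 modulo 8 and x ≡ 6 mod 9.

33

Since 9·1 ≡ 1 (mod 8), take x = 6 + 9·((1−6)·1 mod 8) = 6 + 9·3 = 33.
Check: 33 mod 8 = 1, 33 mod 9 = 6.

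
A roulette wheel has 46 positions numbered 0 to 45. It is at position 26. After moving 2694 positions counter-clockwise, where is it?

2694 − 58·46 = 26, so 2694 ≡ 26 (mod 46).
(26 − 26) mod 46 = 0.

0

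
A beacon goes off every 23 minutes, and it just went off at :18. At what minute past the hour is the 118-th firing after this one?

118·23 = 2714.
2714 = 45·60 + 14, so 2714 mod 60 = 14.
(18 + 14) mod 60 = 32.

32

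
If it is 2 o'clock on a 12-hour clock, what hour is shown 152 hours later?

152 = 12·12 + 8, so 152 mod 12 = 8.
2 + 8 → 10 on a 12-hour dial.

10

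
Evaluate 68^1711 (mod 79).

29

Successive squares of 68 mod 79: 68^1≡68, 68^2≡42, 68^4≡26, 68^8≡44, 68^16≡40, 68^32≡20, 68^64≡5, 68^128≡25, 68^256≡72, 68^512≡49, 68^1024≡31.
Since 1711 = 1 + 2 + 4 + 8 + 32 + 128 + 512 + 1024 in binary, 68^1711 ≡ 68·42·26·44·20·25·49·31 ≡ 29 (mod 79).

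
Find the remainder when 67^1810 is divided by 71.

Square-and-reduce mod 71: 67^1≡67, 67^2≡16, 67^4≡43, 67^8≡3, 67^16≡9, 67^32≡10, 67^64≡29, 67^128≡60, 67^256≡50, 67^512≡15, 67^1024≡12.
1810 = 2 + 16 + 256 + 512 + 1024, so 67^1810 ≡ 16·9·50·15·12 ≡ 37 (mod 71).

37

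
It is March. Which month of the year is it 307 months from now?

307 mod 12 = 7 (since 25·12 = 300).
March + 7 months → October.

October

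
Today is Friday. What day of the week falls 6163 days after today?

6163 = 880·7 + 3, so 6163 mod 7 = 3.
Friday + 3 days → Monday.

Monday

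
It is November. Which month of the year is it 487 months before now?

487 − 40·12 = 7, so 487 ≡ 7 (mod 12).
November − 7 months → April.

April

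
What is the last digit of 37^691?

Last digits of 7^n: 7, 9, 3, 1 (period 4).
691 leaves remainder 3 on division by 4, so 37^691 ends in 3.

3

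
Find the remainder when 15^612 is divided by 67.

Square-and-reduce mod 67: 15^1≡15, 15^2≡24, 15^4≡40, 15^8≡59, 15^16≡64, 15^32≡9, 15^64≡14, 15^128≡62, 15^256≡25, 15^512≡22.
Since 612 = 4 + 32 + 64 + 512 in binary, 15^612 ≡ 40·9·14·22 ≡ 62 (mod 67).

62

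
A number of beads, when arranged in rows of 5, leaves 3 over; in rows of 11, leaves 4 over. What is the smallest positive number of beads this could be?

48

Since 11·1 ≡ 1 (mod 5), take x = 4 + 11·((3−4)·1 mod 5) = 4 + 11·4 = 48.
Check: 48 mod 5 = 3, 48 mod 11 = 4.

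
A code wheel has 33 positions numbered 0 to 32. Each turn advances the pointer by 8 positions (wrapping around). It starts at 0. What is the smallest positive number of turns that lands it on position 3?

21

The inverse of 8 mod 33 is 29 (since 8·29 = 232 ≡ 1).
So x ≡ 29·3 = 87 ≡ 21 (mod 33).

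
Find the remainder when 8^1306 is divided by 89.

By repeated squaring mod 89: 8^1≡8, 8^2≡64, 8^4≡2, 8^8≡4, 8^16≡16, 8^32≡78, 8^64≡32, 8^128≡45, 8^256≡67, 8^512≡39, 8^1024≡8.
1306 = 2 + 8 + 16 + 256 + 1024, so 8^1306 ≡ 64·4·16·67·8 ≡ 4 (mod 89).

4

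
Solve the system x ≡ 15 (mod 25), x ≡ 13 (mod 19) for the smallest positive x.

165

x ≡ 13 (mod 19) gives x ∈ {13, 32, 51, 70, 89, 108, 127, 146, …}.
The first of these with x mod 25 = 15 is 165.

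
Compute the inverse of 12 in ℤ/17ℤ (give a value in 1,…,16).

17 = 1·12 + 5
12 = 2·5 + 2
5 = 2·2 + 1
2 = 2·1 + 0
Back-substituting gives 12·10 ≡ 1 (mod 17).

10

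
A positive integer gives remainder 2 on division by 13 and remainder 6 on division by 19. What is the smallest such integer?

158

x ≡ 2 (mod 13) gives x ∈ {2, 15, 28, 41, 54, 67, 80, 93, …}.
The first of these with x mod 19 = 6 is 158.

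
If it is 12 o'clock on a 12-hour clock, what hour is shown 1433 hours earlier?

Dividing 1433 by 12 gives quotient 119 and remainder 5.
12 − 5 → 7 on a 12-hour dial.

7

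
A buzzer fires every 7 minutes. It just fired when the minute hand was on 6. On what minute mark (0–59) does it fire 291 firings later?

291·7 = 2037.
2037 mod 60 = 57 (since 33·60 = 1980).
(6 + 57) mod 60 = 3.

3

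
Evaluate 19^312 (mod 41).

By repeated squaring mod 41: 19^1≡19, 19^2≡33, 19^4≡23, 19^8≡37, 19^16≡16, 19^32≡10, 19^64≡18, 19^128≡37, 19^256≡16.
Since 312 = 8 + 16 + 32 + 256 in binary, 19^312 ≡ 37·16·10·16 ≡ 10 (mod 41).

10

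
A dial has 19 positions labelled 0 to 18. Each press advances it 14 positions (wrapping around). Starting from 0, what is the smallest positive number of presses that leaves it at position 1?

15

14·15 = 210 = 11·19 + 1, so 14⁻¹ ≡ 15 (mod 19).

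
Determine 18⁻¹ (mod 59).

23

18·23 = 414 = 7·59 + 1, so 18⁻¹ ≡ 23 (mod 59).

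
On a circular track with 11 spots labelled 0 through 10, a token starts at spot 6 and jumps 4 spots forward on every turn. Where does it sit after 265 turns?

10

265·4 = 1060.
1060 = 96·11 + 4, so 1060 mod 11 = 4.
(6 + 4) mod 11 = 10.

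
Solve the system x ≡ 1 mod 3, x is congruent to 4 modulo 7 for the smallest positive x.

4

x ≡ 1 (mod 3) gives x ∈ {1, 4}.
The first of these with x mod 7 = 4 is 4.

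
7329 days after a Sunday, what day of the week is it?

7329 mod 7 = 0 (since 1047·7 = 7329).
Sunday + 0 days → Sunday.

Sunday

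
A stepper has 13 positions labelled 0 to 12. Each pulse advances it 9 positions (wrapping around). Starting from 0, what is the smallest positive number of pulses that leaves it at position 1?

13 = 1·9 + 4
9 = 2·4 + 1
4 = 4·1 + 0
Back-substituting gives 9·3 ≡ 1 (mod 13).

3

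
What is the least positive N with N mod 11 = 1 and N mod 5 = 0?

x ≡ 0 (mod 5) gives x ∈ {0, 5, 10, 15, 20, 25, 30, 35, …}.
The first of these with x mod 11 = 1 is 45.

45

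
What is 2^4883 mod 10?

Last digits of 2^n: 2, 4, 8, 6 (period 4).
4883 leaves remainder 3 on division by 4, so 2^4883 ends in 8.

8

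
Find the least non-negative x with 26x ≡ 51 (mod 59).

36

26⁻¹ ≡ 25 (mod 59) because 26·25 = 650 = 11·59 + 1.
Multiplying both sides by 25: x ≡ 25·51 = 1275 ≡ 36 (mod 59).
Check: 26·36 = 936 = 15·59 + 51.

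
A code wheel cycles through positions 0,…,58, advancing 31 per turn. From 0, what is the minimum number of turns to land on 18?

The inverse of 31 mod 59 is 40 (since 31·40 = 1240 ≡ 1).
So x ≡ 40·18 = 720 ≡ 12 (mod 59).
Check: 31·12 = 372 = 6·59 + 18.

12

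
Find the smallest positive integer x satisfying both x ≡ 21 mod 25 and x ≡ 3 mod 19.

Since 19·4 ≡ 1 (mod 25), take x = 3 + 19·((21−3)·4 mod 25) = 3 + 19·22 = 421.
Check: 421 mod 25 = 21, 421 mod 19 = 3.

421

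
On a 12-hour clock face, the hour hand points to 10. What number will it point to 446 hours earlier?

446 mod 12 = 2 (since 37·12 = 444).
10 − 2 → 8 on a 12-hour dial.

8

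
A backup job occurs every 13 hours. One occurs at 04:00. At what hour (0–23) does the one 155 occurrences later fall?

3

155·13 = 2015.
2015 mod 24 = 23 (since 83·24 = 1992).
(4 + 23) mod 24 = 3.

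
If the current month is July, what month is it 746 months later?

746 mod 12 = 2 (since 62·12 = 744).
July + 2 months → September.

September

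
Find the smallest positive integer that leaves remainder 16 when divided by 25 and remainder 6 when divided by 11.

Since 11·16 ≡ 1 (mod 25), take x = 6 + 11·((16−6)·16 mod 25) = 6 + 11·10 = 116.
Check: 116 mod 25 = 16, 116 mod 11 = 6.

116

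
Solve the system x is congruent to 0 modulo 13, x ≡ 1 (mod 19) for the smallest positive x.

x ≡ 0 (mod 13) gives x ∈ {0, 13, 26, 39}.
The first of these with x mod 19 = 1 is 39.

39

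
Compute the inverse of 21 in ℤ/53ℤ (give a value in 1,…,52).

48

21·48 = 1008 = 19·53 + 1, so 21⁻¹ ≡ 48 (mod 53).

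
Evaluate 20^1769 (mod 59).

1

Square-and-reduce mod 59: 20^1≡20, 20^2≡46, 20^4≡51, 20^8≡5, 20^16≡25, 20^32≡35, 20^64≡45, 20^128≡19, 20^256≡7, 20^512≡49, 20^1024≡41.
1769 = 1 + 8 + 32 + 64 + 128 + 512 + 1024, so 20^1769 ≡ 20·5·35·45·19·49·41 ≡ 1 (mod 59).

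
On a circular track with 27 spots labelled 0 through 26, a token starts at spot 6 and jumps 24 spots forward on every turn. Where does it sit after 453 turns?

24

453·24 = 10872.
Dividing 10872 by 27 gives quotient 402 and remainder 18.
(6 + 18) mod 27 = 24.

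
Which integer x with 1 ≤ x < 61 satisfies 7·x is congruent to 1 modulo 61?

61 = 8·7 + 5
7 = 1·5 + 2
5 = 2·2 + 1
2 = 2·1 + 0
Back-substituting gives 7·35 ≡ 1 (mod 61).

35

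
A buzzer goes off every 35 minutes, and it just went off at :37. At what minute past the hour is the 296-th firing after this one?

296·35 = 10360.
10360 − 172·60 = 40, so 10360 ≡ 40 (mod 60).
(37 + 40) mod 60 = 17.

17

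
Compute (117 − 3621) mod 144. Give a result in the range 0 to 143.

Dividing 3621 by 144 gives quotient 25 and remainder 21.
(117 − 21) mod 144 = 96.

96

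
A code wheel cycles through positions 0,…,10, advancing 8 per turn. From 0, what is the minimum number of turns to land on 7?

5

8⁻¹ ≡ 7 (mod 11) because 8·7 = 56 = 5·11 + 1.
Multiplying both sides by 7: x ≡ 7·7 = 49 ≡ 5 (mod 11).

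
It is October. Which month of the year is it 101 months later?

101 − 8·12 = 5, so 101 ≡ 5 (mod 12).
October + 5 months → March.

March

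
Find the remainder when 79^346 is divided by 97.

64

Square-and-reduce mod 97: 79^1≡79, 79^2≡33, 79^4≡22, 79^8≡96, 79^16≡1, 79^32≡1, 79^64≡1, 79^128≡1, 79^256≡1.
346 = 2 + 8 + 16 + 64 + 256, so 79^346 ≡ 33·96·1·1·1 ≡ 64 (mod 97).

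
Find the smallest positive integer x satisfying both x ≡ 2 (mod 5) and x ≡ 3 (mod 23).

x ≡ 2 (mod 5) gives x ∈ {2, 7, 12, 17, 22, 27, 32, 37, …}.
The first of these with x mod 23 = 3 is 72.

72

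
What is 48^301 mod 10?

8

Last digits of 8^n: 8, 4, 2, 6 (period 4).
301 leaves remainder 1 on division by 4, so 48^301 ends in 8.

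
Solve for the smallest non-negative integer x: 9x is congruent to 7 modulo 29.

4

9⁻¹ ≡ 13 (mod 29) because 9·13 = 117 = 4·29 + 1.
Multiplying both sides by 13: x ≡ 13·7 = 91 ≡ 4 (mod 29).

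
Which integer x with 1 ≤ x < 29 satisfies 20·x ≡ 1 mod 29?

16

20·16 = 320 = 11·29 + 1, so 20⁻¹ ≡ 16 (mod 29).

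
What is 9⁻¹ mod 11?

5

11 = 1·9 + 2
9 = 4·2 + 1
2 = 2·1 + 0
Back-substituting gives 9·5 ≡ 1 (mod 11).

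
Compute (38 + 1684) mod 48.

42

1684 = 35·48 + 4, so 1684 mod 48 = 4.
(38 + 4) mod 48 = 42.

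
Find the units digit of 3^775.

Powers of 3 mod 10 repeat with period 4: 3, 9, 7, 1.
775 mod 4 = 3, so the last digit matches 3^3 = 7.

7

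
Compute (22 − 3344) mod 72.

62

3344 mod 72 = 32 (since 46·72 = 3312).
(22 − 32) mod 72 = 62.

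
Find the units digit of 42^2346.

The units digit of 42^n cycles with period 4: 2, 4, 8, 6, …
2346 mod 4 = 2, so the last digit matches 2^2 = 4.

4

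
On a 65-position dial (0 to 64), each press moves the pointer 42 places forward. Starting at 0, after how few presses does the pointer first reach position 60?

20

42⁻¹ ≡ 48 (mod 65) because 42·48 = 2016 = 31·65 + 1.
So x ≡ 48·60 = 2880 ≡ 20 (mod 65).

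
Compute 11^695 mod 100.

51

Square-and-reduce mod 100: 11^1≡11, 11^2≡21, 11^4≡41, 11^8≡81, 11^16≡61, 11^32≡21, 11^64≡41, 11^128≡81, 11^256≡61, 11^512≡21.
Since 695 = 1 + 2 + 4 + 16 + 32 + 128 + 512 in binary, 11^695 ≡ 11·21·41·61·21·81·21 ≡ 51 (mod 100).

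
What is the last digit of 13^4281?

Powers of 3 mod 10 repeat with period 4: 3, 9, 7, 1.
4281 mod 4 = 1, so the last digit matches 3^1 = 3.

3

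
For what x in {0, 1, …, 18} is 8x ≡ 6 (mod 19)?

The inverse of 8 mod 19 is 12 (since 8·12 = 96 ≡ 1).
Multiplying both sides by 12: x ≡ 12·6 = 72 ≡ 15 (mod 19).

15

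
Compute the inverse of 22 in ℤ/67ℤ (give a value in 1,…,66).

64

67 = 3·22 + 1
22 = 22·1 + 0
Back-substituting gives 22·64 ≡ 1 (mod 67).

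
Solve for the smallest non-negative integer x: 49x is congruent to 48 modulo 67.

49⁻¹ ≡ 26 (mod 67) because 49·26 = 1274 = 19·67 + 1.
Multiplying both sides by 26: x ≡ 26·48 = 1248 ≡ 42 (mod 67).
Check: 49·42 = 2058 = 30·67 + 48.

42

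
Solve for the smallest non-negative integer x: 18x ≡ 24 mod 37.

26

18⁻¹ ≡ 35 (mod 37) because 18·35 = 630 = 17·37 + 1.
Multiplying both sides by 35: x ≡ 35·24 = 840 ≡ 26 (mod 37).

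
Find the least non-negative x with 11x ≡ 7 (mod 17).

13

The inverse of 11 mod 17 is 14 (since 11·14 = 154 ≡ 1).
So x ≡ 14·7 = 98 ≡ 13 (mod 17).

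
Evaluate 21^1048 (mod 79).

Successive squares of 21 mod 79: 21^1≡21, 21^2≡46, 21^4≡62, 21^8≡52, 21^16≡18, 21^32≡8, 21^64≡64, 21^128≡67, 21^256≡65, 21^512≡38, 21^1024≡22.
Since 1048 = 8 + 16 + 1024 in binary, 21^1048 ≡ 52·18·22 ≡ 52 (mod 79).

52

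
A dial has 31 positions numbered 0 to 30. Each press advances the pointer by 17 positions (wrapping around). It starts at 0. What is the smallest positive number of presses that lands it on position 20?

3

The inverse of 17 mod 31 is 11 (since 17·11 = 187 ≡ 1).
Multiplying both sides by 11: x ≡ 11·20 = 220 ≡ 3 (mod 31).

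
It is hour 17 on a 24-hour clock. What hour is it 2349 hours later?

14

2349 mod 24 = 21 (since 97·24 = 2328).
(17 + 21) mod 24 = 14.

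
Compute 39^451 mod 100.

Successive squares of 39 mod 100: 39^1≡39, 39^2≡21, 39^4≡41, 39^8≡81, 39^16≡61, 39^32≡21, 39^64≡41, 39^128≡81, 39^256≡61.
Since 451 = 1 + 2 + 64 + 128 + 256 in binary, 39^451 ≡ 39·21·41·81·61 ≡ 39 (mod 100).

39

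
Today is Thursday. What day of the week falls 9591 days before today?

9591 = 1370·7 + 1, so 9591 mod 7 = 1.
Thursday − 1 day → Wednesday.

Wednesday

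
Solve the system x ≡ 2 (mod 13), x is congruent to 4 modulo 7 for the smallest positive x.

x ≡ 4 (mod 7) gives x ∈ {4, 11, 18, 25, 32, 39, 46, 53, …}.
The first of these with x mod 13 = 2 is 67.

67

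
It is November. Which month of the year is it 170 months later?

170 mod 12 = 2 (since 14·12 = 168).
November + 2 months → January.

January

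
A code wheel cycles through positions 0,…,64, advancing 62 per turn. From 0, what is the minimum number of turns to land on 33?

54

62⁻¹ ≡ 43 (mod 65) because 62·43 = 2666 = 41·65 + 1.
So x ≡ 43·33 = 1419 ≡ 54 (mod 65).
Check: 62·54 = 3348 = 51·65 + 33.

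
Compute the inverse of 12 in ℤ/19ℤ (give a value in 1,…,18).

8

19 = 1·12 + 7
12 = 1·7 + 5
7 = 1·5 + 2
5 = 2·2 + 1
2 = 2·1 + 0
Back-substituting gives 12·8 ≡ 1 (mod 19).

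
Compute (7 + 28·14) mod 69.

54

28·14 = 392.
392 = 5·69 + 47, so 392 mod 69 = 47.
(7 + 47) mod 69 = 54.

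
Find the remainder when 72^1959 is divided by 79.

By repeated squaring mod 79: 72^1≡72, 72^2≡49, 72^4≡31, 72^8≡13, 72^16≡11, 72^32≡42, 72^64≡26, 72^128≡44, 72^256≡40, 72^512≡20, 72^1024≡5.
1959 = 1 + 2 + 4 + 32 + 128 + 256 + 512 + 1024, so 72^1959 ≡ 72·49·31·42·44·40·20·5 ≡ 67 (mod 79).

67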